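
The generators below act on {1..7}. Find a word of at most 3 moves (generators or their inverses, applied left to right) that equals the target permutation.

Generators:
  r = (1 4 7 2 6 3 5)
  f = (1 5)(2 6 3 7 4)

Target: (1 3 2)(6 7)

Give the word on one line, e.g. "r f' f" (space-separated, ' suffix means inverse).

f' r'

  after f': (1 5)(2 4 7 3 6)
  after r': (1 3 2)(6 7)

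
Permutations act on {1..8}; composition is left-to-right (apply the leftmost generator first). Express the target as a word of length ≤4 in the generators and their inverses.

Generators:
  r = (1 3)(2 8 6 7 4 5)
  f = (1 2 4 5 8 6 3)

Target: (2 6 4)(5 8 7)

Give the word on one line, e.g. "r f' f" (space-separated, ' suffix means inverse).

r r

  after r: (1 3)(2 8 6 7 4 5)
  after r: (2 6 4)(5 8 7)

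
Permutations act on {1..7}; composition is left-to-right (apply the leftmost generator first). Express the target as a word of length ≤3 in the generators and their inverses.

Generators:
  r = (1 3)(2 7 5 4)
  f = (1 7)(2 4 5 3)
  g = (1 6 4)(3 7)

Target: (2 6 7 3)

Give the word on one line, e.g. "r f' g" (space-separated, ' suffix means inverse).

  after r': (1 3)(2 4 5 7)
  after g': (1 7 2 6)(3 4 5)
  after f': (2 6 7 3)

r' g' f'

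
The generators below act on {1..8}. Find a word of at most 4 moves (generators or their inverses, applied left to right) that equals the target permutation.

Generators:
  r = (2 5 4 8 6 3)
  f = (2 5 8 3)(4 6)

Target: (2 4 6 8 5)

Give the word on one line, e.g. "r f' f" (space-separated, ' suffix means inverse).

  after r: (2 5 4 8 6 3)
  after r: (2 4 6)(3 5 8)
  after f: (2 6 5 3 8)
  after f: (2 4 6 8 5)

r r f f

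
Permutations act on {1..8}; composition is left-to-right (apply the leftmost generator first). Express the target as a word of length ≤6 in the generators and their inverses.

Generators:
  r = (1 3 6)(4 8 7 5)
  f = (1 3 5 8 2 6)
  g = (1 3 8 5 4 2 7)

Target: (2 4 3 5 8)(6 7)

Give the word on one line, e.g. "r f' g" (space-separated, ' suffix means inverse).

  after g: (1 3 8 5 4 2 7)
  after f: (1 5 4 6)(2 7 3)
  after r': (1 7)(2 8 4 3)
  after f': (1 7 6 2 5 3 8 4)
  after g: (2 4 3 5 8)(6 7)

g f r' f' g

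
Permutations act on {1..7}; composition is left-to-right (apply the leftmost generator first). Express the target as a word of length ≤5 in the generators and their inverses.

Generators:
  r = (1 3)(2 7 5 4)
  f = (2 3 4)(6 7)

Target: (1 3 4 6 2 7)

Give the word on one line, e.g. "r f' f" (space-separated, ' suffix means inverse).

r' r' f' r'

  after r': (1 3)(2 4 5 7)
  after r': (2 5)(4 7)
  after f': (2 5 4 6 7 3)
  after r': (1 3 4 6 2 7)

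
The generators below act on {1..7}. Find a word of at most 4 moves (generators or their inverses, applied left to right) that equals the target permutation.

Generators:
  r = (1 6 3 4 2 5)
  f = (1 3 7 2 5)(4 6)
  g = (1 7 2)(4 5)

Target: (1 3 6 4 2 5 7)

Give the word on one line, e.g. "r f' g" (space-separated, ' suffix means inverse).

  after r': (1 5 2 4 3 6)
  after f': (1 2 6 5 7 3 4)
  after r': (1 4 5 7 6 2)
  after r': (1 3 6 4 2 5 7)

r' f' r' r'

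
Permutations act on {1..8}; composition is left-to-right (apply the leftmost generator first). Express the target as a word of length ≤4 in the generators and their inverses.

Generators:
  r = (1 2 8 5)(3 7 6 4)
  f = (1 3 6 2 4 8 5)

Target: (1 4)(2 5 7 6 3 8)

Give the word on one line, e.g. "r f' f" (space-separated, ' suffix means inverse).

  after f: (1 3 6 2 4 8 5)
  after f: (1 6 4 5 3 2 8)
  after r: (1 4)(2 5 7 6 3 8)

f f r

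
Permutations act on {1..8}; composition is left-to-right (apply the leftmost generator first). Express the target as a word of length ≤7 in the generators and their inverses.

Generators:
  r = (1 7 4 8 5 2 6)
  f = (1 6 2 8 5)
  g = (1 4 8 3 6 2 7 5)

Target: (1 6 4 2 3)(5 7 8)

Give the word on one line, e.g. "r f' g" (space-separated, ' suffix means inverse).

g' g' f r' r'

  after g': (1 5 7 2 6 3 8 4)
  after g': (1 7 6 8)(2 3 4 5)
  after f: (1 7 2 3 4)(5 8 6)
  after r': (2 3 7 5 4 6 8)
  after r': (1 6 4 2 3)(5 7 8)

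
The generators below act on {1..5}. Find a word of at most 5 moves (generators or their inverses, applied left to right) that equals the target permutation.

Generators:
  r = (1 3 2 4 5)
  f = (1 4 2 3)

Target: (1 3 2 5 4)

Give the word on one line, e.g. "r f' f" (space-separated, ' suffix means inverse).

  after f': (1 3 2 4)
  after f': (1 2)(3 4)
  after r': (1 3 2 5 4)

f' f' r'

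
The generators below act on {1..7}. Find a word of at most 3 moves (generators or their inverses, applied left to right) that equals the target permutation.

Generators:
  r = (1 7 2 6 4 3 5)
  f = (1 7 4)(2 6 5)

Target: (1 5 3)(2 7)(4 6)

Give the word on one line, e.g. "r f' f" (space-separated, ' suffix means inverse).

f' r r

  after f': (1 4 7)(2 5 6)
  after r: (1 3 5 4 2)
  after r: (1 5 3)(2 7)(4 6)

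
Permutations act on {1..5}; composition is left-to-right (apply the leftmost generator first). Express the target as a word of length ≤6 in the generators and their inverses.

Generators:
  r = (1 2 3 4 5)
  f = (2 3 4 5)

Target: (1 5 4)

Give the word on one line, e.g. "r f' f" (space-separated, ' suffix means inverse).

  after r: (1 2 3 4 5)
  after f: (1 3 5)(2 4)
  after r': (1 2 3 4)
  after f': (1 5 4)

r f r' f'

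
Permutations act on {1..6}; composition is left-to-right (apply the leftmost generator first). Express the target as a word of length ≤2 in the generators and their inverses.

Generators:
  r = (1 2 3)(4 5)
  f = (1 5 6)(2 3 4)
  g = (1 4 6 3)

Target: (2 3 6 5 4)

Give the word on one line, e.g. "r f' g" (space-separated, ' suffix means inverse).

g' r

  after g': (1 3 6 4)
  after r: (2 3 6 5 4)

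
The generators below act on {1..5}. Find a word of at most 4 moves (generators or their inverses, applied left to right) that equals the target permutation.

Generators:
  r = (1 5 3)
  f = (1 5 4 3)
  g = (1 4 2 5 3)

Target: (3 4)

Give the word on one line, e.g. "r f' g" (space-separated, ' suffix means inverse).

r r f

  after r: (1 5 3)
  after r: (1 3 5)
  after f: (3 4)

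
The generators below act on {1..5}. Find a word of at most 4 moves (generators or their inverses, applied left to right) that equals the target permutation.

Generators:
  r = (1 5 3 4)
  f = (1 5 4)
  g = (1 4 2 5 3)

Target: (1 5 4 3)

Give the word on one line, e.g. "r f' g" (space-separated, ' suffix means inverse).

  after r': (1 4 3 5)
  after f': (1 5 4 3)

r' f'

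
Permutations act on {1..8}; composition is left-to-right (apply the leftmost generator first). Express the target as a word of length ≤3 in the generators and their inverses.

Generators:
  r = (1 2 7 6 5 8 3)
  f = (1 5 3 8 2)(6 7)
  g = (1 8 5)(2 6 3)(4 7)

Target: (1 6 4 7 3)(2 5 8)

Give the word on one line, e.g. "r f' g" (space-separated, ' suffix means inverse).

f' g

  after f': (1 2 8 3 5)(6 7)
  after g: (1 6 4 7 3)(2 5 8)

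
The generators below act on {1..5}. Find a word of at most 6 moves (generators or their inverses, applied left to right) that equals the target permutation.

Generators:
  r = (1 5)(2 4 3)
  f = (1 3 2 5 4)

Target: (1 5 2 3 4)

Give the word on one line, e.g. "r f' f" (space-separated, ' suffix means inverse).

  after f: (1 3 2 5 4)
  after f: (1 2 4 3 5)
  after r: (1 4 2 3)
  after f: (4 5)
  after r': (1 5 2 3 4)

f f r f r'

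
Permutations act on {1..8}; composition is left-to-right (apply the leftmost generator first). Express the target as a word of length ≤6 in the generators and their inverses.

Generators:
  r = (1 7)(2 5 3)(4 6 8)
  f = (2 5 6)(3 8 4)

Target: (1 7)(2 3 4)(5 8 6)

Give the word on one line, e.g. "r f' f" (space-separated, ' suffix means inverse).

r' r' f' r'

  after r': (1 7)(2 3 5)(4 8 6)
  after r': (2 5 3)(4 6 8)
  after f': (3 6)(4 5)
  after r': (1 7)(2 3 4)(5 8 6)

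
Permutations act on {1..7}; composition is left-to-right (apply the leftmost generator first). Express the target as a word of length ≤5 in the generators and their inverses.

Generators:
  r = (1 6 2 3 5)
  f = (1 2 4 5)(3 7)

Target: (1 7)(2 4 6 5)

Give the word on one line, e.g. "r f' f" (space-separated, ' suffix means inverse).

  after f': (1 5 4 2)(3 7)
  after r': (1 3 7 2 5 4 6)
  after f: (1 7 4 6 2)
  after f: (1 3 7 5)(4 6)
  after f: (1 7)(2 4 6 5)

f' r' f f f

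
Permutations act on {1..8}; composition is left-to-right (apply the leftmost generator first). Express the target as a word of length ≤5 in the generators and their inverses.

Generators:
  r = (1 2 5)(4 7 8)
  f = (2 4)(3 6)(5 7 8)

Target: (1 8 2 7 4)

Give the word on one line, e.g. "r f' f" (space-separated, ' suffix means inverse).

  after f': (2 4)(3 6)(5 8 7)
  after r': (1 5 7 2 8 4)(3 6)
  after f': (1 8 2 7 4)

f' r' f'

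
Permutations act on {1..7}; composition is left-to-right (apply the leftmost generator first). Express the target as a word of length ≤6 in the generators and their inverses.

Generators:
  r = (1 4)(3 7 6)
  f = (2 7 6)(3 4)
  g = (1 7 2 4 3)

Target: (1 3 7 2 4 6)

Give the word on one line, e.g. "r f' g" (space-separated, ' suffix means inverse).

r' f g r g

  after r': (1 4)(3 6 7)
  after f: (1 3 2 7 4)
  after g: (3 4 7)
  after r: (1 4 6 3)
  after g: (1 3 7 2 4 6)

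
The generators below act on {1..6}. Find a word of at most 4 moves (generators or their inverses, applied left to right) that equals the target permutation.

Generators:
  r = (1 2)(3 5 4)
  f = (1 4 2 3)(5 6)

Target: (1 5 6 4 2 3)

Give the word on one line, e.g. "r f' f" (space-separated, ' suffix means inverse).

f' r

  after f': (1 3 2 4)(5 6)
  after r: (1 5 6 4 2 3)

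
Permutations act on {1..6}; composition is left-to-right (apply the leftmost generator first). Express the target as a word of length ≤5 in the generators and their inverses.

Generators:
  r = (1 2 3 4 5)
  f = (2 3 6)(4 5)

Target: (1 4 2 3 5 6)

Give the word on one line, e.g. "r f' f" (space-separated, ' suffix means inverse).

r' r' f r'

  after r': (1 5 4 3 2)
  after r': (1 4 2 5 3)
  after f: (1 5 6 2 4 3)
  after r': (1 4 2 3 5 6)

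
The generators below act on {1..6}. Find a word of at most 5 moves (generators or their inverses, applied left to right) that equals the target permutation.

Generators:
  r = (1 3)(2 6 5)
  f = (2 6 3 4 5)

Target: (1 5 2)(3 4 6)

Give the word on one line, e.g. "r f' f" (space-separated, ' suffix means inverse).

r f r f

  after r: (1 3)(2 6 5)
  after f: (1 4 5 6 2 3)
  after r: (1 4 2)
  after f: (1 5 2)(3 4 6)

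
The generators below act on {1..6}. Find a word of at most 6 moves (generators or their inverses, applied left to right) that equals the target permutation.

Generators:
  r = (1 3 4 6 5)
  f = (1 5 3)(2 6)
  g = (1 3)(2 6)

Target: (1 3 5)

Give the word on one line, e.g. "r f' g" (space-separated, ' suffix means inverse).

f g f' g'

  after f: (1 5 3)(2 6)
  after g: (1 5)
  after f': (2 6)(3 5)
  after g': (1 3 5)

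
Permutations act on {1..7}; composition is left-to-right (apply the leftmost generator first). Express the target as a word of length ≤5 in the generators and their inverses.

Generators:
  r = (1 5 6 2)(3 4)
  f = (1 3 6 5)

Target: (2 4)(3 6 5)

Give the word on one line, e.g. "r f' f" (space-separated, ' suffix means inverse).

  after f: (1 3 6 5)
  after f: (1 6)(3 5)
  after r: (1 2)(3 6 5 4)
  after f: (1 2 3 5 4 6)
  after r: (2 4)(3 6 5)

f f r f r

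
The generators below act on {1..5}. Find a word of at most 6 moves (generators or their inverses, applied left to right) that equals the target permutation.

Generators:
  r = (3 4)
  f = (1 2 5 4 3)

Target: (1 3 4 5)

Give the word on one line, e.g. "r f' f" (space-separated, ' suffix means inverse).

f f r' f f

  after f: (1 2 5 4 3)
  after f: (1 5 3 2 4)
  after r': (1 5 4)(2 3)
  after f: (1 4 2)(3 5)
  after f: (1 3 4 5)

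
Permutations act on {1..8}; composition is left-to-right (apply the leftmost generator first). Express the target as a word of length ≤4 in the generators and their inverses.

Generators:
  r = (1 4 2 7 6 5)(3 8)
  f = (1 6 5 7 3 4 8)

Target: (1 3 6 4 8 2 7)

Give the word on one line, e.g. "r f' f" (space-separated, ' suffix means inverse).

  after f': (1 8 4 3 7 5 6)
  after r: (1 3 6 4 8 2 7)

f' r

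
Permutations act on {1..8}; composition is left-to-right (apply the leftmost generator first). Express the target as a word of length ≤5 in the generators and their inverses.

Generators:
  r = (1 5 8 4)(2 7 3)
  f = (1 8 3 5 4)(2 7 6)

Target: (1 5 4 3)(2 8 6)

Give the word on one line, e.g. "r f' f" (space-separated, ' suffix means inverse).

  after f: (1 8 3 5 4)(2 7 6)
  after r: (1 4 5)(2 3 8)(6 7)
  after f': (1 5 4 3)(2 8 6)

f r f'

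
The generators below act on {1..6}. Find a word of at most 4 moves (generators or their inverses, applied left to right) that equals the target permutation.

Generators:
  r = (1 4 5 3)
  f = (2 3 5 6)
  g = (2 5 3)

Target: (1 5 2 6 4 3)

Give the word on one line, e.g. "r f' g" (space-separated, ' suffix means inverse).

  after f': (2 6 5 3)
  after g: (2 6 3 5)
  after r: (1 4 5 2 6)
  after r: (1 5 2 6 4 3)

f' g r r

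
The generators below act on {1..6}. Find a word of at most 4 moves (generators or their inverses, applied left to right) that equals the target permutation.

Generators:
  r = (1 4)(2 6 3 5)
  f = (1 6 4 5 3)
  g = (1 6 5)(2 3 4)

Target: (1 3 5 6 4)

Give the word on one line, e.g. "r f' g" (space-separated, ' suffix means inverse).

  after r': (1 4)(2 5 3 6)
  after r': (2 3)(5 6)
  after g': (1 5)(3 4)
  after f: (1 3 5 6 4)

r' r' g' f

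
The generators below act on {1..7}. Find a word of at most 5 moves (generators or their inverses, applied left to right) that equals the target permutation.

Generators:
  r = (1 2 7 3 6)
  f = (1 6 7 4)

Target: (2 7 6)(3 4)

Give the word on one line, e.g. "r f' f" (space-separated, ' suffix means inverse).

r' f r' r'

  after r': (1 6 3 7 2)
  after f: (1 7 2 6 3 4)
  after r': (1 2 3 4 6 7)
  after r': (2 7 6)(3 4)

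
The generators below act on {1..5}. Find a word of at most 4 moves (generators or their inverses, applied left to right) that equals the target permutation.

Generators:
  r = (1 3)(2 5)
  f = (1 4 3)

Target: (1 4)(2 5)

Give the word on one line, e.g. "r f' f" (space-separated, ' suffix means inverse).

  after f': (1 3 4)
  after f': (1 4 3)
  after r': (1 4)(2 5)

f' f' r'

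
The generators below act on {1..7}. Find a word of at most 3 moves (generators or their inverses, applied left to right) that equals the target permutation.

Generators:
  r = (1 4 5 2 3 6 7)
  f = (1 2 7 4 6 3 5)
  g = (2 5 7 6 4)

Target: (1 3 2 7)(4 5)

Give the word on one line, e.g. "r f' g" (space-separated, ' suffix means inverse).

  after f': (1 5 3 6 4 7 2)
  after f': (1 3 4 2 5 6 7)
  after g: (1 3 2 7)(4 5)

f' f' g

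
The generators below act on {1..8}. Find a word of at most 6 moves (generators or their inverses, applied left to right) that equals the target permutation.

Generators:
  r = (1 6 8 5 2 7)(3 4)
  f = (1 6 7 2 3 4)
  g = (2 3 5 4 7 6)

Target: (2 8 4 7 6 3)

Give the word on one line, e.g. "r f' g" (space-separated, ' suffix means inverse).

r f' r f' g'

  after r: (1 6 8 5 2 7)(3 4)
  after f': (2 6 8 5 7 4)
  after r: (1 6 5)(2 8)(3 4 7)
  after f': (2 8 7)(4 6 5)
  after g': (2 8 4 7 6 3)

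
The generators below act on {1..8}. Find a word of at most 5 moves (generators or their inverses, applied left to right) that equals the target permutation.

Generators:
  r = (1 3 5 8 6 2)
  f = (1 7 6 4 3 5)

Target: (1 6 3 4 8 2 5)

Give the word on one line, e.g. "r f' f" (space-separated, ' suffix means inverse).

f r r f

  after f: (1 7 6 4 3 5)
  after r: (1 7 2)(3 8 6 4 5)
  after r: (1 7)(2 3 6 4 8)
  after f: (1 6 3 4 8 2 5)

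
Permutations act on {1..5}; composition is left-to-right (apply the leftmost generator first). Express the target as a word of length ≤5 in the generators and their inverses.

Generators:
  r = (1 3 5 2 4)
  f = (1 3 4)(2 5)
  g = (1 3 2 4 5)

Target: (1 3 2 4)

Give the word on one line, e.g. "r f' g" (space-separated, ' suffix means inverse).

g r g' f r

  after g: (1 3 2 4 5)
  after r: (1 5 3 4 2)
  after g': (1 4 3 2 5)
  after f: (3 5)
  after r: (1 3 2 4)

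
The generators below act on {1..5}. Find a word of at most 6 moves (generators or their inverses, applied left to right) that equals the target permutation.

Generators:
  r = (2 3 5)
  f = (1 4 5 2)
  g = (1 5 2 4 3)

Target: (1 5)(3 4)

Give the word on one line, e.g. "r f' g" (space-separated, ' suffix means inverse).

  after r': (2 5 3)
  after g: (1 5)(3 4)
  after r': (1 3 4 2 5)
  after r': (1 2 3 4 5)
  after r': (1 5)(3 4)

r' g r' r' r'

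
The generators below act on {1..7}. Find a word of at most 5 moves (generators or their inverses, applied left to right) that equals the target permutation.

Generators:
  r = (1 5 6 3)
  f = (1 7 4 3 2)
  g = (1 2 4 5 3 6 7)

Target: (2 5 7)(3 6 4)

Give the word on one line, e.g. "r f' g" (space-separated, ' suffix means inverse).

r r g g

  after r: (1 5 6 3)
  after r: (1 6)(3 5)
  after g: (1 7)(2 4 5 6)
  after g: (2 5 7)(3 6 4)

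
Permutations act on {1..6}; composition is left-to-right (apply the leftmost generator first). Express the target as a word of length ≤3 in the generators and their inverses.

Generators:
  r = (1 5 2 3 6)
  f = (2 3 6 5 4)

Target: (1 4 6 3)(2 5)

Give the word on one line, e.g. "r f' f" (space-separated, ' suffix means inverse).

  after f: (2 3 6 5 4)
  after r: (1 5 4 3)(2 6)
  after f: (1 4 6 3)(2 5)

f r f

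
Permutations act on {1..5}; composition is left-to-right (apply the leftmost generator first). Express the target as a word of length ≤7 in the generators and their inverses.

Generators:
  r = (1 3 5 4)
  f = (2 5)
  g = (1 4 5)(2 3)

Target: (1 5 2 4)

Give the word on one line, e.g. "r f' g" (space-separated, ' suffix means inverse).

  after f': (2 5)
  after g': (1 5 3 2 4)
  after r: (1 4 3 2)
  after f': (1 4 3 5 2)
  after r': (1 5 2 4)

f' g' r f' r'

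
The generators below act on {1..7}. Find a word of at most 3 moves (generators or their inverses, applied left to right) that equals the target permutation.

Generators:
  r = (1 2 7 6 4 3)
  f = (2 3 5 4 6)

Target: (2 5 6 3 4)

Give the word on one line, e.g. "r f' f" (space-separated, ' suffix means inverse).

  after f': (2 6 4 5 3)
  after f': (2 4 3 6 5)
  after f': (2 5 6 3 4)

f' f' f'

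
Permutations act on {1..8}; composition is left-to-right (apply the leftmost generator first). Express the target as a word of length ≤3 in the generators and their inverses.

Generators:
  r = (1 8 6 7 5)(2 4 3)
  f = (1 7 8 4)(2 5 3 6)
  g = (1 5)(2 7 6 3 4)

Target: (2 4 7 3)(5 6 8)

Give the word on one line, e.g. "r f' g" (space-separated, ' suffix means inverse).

  after r': (1 5 7 6 8)(2 3 4)
  after g: (2 4 7 3)(5 6 8)

r' g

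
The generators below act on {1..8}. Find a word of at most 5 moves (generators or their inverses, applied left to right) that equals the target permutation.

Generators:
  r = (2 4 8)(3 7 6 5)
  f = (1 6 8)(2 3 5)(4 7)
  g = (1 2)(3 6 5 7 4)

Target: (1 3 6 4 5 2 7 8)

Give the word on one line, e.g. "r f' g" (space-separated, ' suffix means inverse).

  after r': (2 8 4)(3 5 6 7)
  after r': (2 4 8)(3 6)(5 7)
  after f: (1 6 5 4)(2 7)(3 8)
  after g: (1 5 3 8 6 7)(2 4)
  after f': (1 3 6 4 5 2 7 8)

r' r' f g f'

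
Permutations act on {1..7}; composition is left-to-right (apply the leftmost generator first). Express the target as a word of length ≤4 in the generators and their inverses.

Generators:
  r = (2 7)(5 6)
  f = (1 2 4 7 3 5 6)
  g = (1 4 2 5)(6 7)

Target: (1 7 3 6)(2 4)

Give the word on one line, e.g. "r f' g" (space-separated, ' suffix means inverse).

  after f: (1 2 4 7 3 5 6)
  after r: (1 7 3 6)(2 4)

f r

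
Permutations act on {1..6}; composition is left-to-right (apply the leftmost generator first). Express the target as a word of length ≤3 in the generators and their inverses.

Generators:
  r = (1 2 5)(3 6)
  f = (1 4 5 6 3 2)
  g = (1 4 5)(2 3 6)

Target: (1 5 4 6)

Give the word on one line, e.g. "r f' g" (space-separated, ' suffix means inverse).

  after g: (1 4 5)(2 3 6)
  after f: (1 5 4 6)

g f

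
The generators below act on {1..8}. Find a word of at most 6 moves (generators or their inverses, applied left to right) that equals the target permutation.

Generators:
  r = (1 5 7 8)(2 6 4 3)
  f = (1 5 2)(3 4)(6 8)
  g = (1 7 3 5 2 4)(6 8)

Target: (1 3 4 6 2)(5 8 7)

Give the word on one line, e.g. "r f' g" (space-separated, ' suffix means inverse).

f f r r r

  after f: (1 5 2)(3 4)(6 8)
  after f: (1 2 5)
  after r: (1 6 4 3 2 7 8)
  after r: (1 4 2 8 5 7)(3 6)
  after r: (1 3 4 6 2)(5 8 7)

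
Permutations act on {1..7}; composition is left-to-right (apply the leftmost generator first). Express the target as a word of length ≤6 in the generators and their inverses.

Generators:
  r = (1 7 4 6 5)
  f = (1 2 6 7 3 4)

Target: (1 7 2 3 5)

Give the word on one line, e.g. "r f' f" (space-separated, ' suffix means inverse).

f f r' f' f'

  after f: (1 2 6 7 3 4)
  after f: (1 6 3)(2 7 4)
  after r': (1 4 2)(3 5 6)
  after f': (1 3 5 2 4)(6 7)
  after f': (1 7 2 3 5)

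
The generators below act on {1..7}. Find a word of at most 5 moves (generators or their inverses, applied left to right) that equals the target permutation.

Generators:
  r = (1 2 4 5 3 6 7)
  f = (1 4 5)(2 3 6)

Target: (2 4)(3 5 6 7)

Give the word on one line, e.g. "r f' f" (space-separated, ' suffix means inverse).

f r' r'

  after f: (1 4 5)(2 3 6)
  after r': (1 2 5 7 6)
  after r': (2 4)(3 5 6 7)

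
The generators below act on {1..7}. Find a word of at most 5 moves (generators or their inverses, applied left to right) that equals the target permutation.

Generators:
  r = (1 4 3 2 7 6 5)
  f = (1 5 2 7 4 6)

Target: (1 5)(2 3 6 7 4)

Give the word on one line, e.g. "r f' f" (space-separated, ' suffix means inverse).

r f r

  after r: (1 4 3 2 7 6 5)
  after f: (1 6 2 4 3 7)
  after r: (1 5)(2 3 6 7 4)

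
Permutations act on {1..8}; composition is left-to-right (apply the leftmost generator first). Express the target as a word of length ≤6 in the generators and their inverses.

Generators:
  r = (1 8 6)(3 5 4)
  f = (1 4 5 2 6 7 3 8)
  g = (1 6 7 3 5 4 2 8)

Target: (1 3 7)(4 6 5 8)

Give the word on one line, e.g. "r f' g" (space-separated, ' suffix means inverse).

  after f': (1 8 3 7 6 2 5 4)
  after f': (1 3 6 5)(2 4 8 7)
  after g: (1 5 6 4)(3 7 8)
  after r': (1 3 7)(4 6 5 8)

f' f' g r'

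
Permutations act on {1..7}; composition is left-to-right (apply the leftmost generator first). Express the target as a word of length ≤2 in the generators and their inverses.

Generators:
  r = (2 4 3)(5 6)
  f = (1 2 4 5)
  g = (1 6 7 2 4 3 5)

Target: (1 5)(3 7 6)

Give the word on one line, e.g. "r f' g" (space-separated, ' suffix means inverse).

  after r: (2 4 3)(5 6)
  after g': (1 5)(3 7 6)

r g'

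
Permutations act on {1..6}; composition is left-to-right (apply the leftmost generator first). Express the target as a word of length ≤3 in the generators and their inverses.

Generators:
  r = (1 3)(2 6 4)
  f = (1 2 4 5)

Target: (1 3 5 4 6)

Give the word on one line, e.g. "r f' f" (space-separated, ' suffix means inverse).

  after r': (1 3)(2 4 6)
  after f': (1 3 5 4 6)

r' f'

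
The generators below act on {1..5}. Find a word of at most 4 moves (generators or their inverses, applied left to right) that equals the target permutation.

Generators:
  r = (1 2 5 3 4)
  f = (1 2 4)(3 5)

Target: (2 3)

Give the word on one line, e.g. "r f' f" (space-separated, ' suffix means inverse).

f r'

  after f: (1 2 4)(3 5)
  after r': (2 3)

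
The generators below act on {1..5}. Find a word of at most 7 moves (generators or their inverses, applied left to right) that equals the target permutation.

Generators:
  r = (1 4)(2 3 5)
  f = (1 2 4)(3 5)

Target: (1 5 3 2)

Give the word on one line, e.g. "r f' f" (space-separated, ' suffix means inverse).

  after f: (1 2 4)(3 5)
  after r: (1 3 2)
  after f': (1 5 3)(2 4)
  after f': (1 3 4)
  after f': (1 5 3 2)

f r f' f' f'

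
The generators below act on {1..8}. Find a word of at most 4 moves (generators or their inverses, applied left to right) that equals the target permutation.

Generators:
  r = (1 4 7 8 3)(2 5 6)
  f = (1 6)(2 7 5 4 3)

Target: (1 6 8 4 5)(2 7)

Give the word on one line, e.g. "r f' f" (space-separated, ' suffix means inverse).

  after f': (1 6)(2 3 4 5 7)
  after r: (1 2)(3 7 5 8)(4 6)
  after r: (1 5 3 8)(2 4)(6 7)
  after r: (1 6 8 4 5)(2 7)

f' r r r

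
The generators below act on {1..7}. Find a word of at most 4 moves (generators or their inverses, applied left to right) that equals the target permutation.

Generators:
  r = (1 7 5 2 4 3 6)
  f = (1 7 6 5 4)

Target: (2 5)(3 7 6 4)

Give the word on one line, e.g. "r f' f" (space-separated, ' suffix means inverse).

  after r: (1 7 5 2 4 3 6)
  after f': (2 5)(3 7 6 4)

r f'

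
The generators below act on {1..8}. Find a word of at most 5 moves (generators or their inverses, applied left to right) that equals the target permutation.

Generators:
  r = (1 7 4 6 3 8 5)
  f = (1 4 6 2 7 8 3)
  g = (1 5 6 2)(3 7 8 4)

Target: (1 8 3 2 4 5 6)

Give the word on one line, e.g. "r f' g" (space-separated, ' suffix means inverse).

r g' f'

  after r: (1 7 4 6 3 8 5)
  after g': (1 3 7 8)(2 6 4 5)
  after f': (1 8 3 2 4 5 6)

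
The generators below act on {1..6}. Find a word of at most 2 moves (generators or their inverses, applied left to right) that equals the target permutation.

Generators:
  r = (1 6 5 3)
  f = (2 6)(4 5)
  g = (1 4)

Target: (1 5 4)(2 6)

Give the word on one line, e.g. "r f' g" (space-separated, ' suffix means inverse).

  after g: (1 4)
  after f': (1 5 4)(2 6)

g f'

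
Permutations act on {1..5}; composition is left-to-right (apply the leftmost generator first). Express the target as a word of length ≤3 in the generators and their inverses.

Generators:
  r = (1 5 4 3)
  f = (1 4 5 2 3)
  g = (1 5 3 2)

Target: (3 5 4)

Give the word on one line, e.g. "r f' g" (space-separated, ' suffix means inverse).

  after f': (1 3 2 5 4)
  after g: (1 2 3)(4 5)
  after g: (3 5 4)

f' g g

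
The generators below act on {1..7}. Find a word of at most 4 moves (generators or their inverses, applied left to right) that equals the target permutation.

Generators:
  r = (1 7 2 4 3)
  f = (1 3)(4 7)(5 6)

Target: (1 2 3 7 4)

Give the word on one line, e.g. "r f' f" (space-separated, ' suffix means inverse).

  after f': (1 3)(4 7)(5 6)
  after r': (1 4)(2 7)(5 6)
  after f: (1 7 2 4 3)
  after r: (1 2 3 7 4)

f' r' f r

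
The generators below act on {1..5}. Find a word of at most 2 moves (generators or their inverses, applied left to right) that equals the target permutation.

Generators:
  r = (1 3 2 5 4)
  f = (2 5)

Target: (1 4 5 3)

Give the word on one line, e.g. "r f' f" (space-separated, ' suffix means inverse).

  after f': (2 5)
  after r': (1 4 5 3)

f' r'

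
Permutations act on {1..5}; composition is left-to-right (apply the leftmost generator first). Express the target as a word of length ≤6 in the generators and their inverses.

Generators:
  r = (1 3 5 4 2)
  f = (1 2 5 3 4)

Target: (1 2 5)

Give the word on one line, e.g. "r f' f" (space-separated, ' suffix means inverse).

  after r': (1 2 4 5 3)
  after f: (1 5 4 3 2)
  after r: (1 4 5 2 3)
  after r: (1 2 5)

r' f r r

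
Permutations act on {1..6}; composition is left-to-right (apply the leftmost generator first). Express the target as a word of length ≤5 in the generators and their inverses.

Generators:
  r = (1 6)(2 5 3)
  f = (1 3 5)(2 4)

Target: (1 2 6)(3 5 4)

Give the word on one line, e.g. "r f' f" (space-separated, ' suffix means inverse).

  after r: (1 6)(2 5 3)
  after r: (2 3 5)
  after f': (1 5 4 2)
  after r': (1 2 6)(3 5 4)

r r f' r'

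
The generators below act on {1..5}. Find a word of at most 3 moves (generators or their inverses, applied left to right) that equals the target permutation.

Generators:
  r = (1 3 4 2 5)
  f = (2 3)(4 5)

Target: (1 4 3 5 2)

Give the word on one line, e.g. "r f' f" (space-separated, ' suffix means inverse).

f' r' f'

  after f': (2 3)(4 5)
  after r': (1 5 3 4 2)
  after f': (1 4 3 5 2)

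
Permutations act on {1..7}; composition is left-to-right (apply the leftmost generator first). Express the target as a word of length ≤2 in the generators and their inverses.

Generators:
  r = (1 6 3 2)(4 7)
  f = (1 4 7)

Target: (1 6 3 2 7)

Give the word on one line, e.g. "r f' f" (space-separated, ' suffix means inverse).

  after r: (1 6 3 2)(4 7)
  after f': (1 6 3 2 7)

r f'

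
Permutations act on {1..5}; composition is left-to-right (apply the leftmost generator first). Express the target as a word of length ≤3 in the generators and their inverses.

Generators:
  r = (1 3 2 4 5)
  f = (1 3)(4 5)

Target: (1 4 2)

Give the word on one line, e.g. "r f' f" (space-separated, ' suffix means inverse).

  after r': (1 5 4 2 3)
  after f: (1 4 2)

r' f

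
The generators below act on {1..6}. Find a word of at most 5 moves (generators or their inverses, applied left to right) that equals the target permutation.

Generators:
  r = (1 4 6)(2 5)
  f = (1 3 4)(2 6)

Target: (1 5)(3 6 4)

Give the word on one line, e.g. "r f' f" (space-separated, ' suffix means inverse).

  after r': (1 6 4)(2 5)
  after f: (1 2 5 6)(3 4)
  after r: (1 5)(3 6 4)

r' f r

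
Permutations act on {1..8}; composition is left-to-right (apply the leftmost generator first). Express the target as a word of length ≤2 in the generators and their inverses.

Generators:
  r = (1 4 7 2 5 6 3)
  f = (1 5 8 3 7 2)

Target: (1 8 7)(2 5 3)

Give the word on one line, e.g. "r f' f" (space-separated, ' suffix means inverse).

  after f: (1 5 8 3 7 2)
  after f: (1 8 7)(2 5 3)

f f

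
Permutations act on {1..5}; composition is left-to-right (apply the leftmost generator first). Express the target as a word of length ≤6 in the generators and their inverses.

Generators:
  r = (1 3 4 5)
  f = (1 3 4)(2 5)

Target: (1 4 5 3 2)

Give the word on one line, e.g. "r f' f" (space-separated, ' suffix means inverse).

  after r: (1 3 4 5)
  after r: (1 4)(3 5)
  after f': (1 3 2 5)
  after r: (1 4 5 3 2)

r r f' r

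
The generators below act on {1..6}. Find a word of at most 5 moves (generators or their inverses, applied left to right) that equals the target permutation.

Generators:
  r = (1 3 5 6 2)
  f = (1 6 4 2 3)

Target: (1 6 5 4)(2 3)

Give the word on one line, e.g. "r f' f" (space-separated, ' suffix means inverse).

  after f': (1 3 2 4 6)
  after f': (1 2 6 3 4)
  after r: (3 4)(5 6)
  after f: (1 6 5 4)(2 3)

f' f' r f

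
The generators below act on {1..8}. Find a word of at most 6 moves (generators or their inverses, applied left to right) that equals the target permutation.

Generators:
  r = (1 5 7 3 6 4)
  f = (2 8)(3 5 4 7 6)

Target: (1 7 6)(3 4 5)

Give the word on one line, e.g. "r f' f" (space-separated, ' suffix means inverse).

  after r': (1 4 6 3 7 5)
  after r': (1 6 7)(3 5 4)
  after r': (1 3)(4 7)(5 6)
  after r': (1 7 6)(3 4 5)

r' r' r' r'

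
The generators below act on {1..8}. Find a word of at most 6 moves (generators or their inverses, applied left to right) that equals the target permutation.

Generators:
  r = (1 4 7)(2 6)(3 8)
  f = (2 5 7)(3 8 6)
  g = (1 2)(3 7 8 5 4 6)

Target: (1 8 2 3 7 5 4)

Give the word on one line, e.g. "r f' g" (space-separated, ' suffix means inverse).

g' r' g r'

  after g': (1 2)(3 6 4 5 8 7)
  after r': (1 6)(2 7 8 4 5 3)
  after g: (1 3)(2 8 6)(5 7)
  after r': (1 8 2 3 7 5 4)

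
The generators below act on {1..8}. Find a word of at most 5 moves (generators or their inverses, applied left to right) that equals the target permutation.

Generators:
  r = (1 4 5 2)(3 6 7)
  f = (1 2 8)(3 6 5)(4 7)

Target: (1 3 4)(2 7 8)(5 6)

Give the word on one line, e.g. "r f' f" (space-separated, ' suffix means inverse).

f r' f r f'

  after f: (1 2 8)(3 6 5)(4 7)
  after r': (1 5 7)(2 8)(4 6)
  after f: (1 3 6 7 2)(4 5)
  after r: (1 6 3 7)(2 4)
  after f': (1 3 4)(2 7 8)(5 6)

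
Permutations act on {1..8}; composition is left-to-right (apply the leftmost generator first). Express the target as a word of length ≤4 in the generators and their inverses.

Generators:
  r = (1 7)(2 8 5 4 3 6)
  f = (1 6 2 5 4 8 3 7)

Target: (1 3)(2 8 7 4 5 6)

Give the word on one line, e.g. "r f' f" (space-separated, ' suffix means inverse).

f f r' r'

  after f: (1 6 2 5 4 8 3 7)
  after f: (1 2 4 3)(5 8 7 6)
  after r': (1 6 8)(2 5)(3 7)
  after r': (1 3)(2 8 7 4 5 6)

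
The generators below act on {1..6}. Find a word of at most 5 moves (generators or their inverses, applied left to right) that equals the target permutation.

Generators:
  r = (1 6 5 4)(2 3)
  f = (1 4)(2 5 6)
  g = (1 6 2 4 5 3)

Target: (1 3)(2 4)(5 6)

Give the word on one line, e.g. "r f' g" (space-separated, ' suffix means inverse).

r r g

  after r: (1 6 5 4)(2 3)
  after r: (1 5)(4 6)
  after g: (1 3)(2 4)(5 6)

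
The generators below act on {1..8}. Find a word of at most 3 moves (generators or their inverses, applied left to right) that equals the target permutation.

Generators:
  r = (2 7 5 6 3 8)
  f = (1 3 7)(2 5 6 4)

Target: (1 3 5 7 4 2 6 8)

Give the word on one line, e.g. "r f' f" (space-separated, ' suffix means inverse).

  after r: (2 7 5 6 3 8)
  after r: (2 5 3)(6 8 7)
  after f: (1 3 5 7 4 2 6 8)

r r f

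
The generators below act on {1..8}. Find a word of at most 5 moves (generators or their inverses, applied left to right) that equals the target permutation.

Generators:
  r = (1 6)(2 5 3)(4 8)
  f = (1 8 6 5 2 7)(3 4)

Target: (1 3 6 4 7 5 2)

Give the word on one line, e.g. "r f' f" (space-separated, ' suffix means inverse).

  after f: (1 8 6 5 2 7)(3 4)
  after r: (1 4 2 7 6 3 8)
  after f: (1 3 6 4 7 5 2)

f r f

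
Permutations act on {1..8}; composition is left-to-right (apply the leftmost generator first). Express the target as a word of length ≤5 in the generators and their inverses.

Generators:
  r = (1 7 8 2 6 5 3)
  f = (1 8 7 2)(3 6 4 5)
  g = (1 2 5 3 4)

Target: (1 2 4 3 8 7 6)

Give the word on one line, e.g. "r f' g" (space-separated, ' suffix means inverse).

  after f: (1 8 7 2)(3 6 4 5)
  after r': (1 7 8)(2 3)(4 6)
  after f': (1 8 2 5 4 3 7)
  after r': (1 7 3)(2 6)(4 5)
  after f: (1 2 4 3 8 7 6)

f r' f' r' f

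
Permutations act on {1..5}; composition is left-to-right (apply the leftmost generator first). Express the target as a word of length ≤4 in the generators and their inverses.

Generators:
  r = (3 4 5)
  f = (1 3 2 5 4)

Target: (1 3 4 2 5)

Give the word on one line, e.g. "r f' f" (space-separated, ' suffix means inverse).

  after r': (3 5 4)
  after f: (1 3 4 2 5)

r' f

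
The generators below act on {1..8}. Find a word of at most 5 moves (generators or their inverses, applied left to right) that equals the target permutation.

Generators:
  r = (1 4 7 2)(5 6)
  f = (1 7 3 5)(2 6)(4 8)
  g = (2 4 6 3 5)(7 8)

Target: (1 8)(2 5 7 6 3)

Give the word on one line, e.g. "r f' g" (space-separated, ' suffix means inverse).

  after r: (1 4 7 2)(5 6)
  after f: (1 8 4 3 5 2 7 6)
  after r': (1 8)(2 4 3 6)(5 7)
  after g': (1 7 3 4 6 5 8)
  after g': (1 8)(2 5 7 6 3)

r f r' g' g'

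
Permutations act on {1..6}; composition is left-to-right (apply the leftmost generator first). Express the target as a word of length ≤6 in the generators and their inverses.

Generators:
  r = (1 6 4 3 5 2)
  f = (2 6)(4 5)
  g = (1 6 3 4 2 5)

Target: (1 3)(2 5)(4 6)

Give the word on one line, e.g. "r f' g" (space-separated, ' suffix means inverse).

g' f r' g f'

  after g': (1 5 2 4 3 6)
  after f: (1 4 3 2 5 6)
  after r': (1 6 2 3 5)
  after g: (1 3)(2 4)(5 6)
  after f': (1 3)(2 5)(4 6)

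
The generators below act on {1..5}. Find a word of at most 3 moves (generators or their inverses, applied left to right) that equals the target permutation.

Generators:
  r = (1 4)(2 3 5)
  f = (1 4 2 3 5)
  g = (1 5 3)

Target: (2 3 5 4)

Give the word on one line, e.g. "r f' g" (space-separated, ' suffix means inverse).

  after r: (1 4)(2 3 5)
  after g': (1 4 3)(2 5)
  after f': (2 3 5 4)

r g' f'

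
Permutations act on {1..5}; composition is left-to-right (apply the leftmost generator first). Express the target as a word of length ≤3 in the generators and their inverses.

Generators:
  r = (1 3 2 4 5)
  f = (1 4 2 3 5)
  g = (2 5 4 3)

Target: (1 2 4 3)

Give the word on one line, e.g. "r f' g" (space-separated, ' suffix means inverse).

  after r': (1 5 4 2 3)
  after g': (1 2 4 3)

r' g'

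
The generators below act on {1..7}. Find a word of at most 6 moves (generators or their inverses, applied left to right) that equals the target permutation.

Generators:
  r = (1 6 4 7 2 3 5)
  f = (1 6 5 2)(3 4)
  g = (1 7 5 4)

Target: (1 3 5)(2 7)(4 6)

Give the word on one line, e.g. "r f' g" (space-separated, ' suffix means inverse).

g' f f f g'

  after g': (1 4 5 7)
  after f: (1 3 4 2)(5 7 6)
  after f: (1 4)(2 6)(5 7)
  after f: (1 3 4 6)(2 5 7)
  after g': (1 3 5)(2 7)(4 6)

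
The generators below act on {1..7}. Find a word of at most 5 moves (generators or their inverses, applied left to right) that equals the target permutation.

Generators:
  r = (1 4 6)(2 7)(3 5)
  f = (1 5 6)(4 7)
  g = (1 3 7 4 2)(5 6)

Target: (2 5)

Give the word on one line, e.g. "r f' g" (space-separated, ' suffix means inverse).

g' r' f' r f

  after g': (1 2 4 7 3)(5 6)
  after r': (1 7 5 4 2)(3 6)
  after f': (1 4 2 6 3 5 7)
  after r: (1 6 5 2)(4 7)
  after f: (2 5)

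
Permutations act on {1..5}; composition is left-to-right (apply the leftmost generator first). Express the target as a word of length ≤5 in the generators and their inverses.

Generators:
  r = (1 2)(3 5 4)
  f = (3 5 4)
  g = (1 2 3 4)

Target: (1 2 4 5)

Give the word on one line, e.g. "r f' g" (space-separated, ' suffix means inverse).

g f' r' g f

  after g: (1 2 3 4)
  after f': (1 2 4)(3 5)
  after r': (2 5 4)
  after g: (1 2 5)(3 4)
  after f: (1 2 4 5)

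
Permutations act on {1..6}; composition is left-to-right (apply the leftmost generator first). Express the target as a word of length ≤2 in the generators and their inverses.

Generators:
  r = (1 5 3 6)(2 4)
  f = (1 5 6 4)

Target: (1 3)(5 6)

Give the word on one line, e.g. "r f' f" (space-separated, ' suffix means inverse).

r r

  after r: (1 5 3 6)(2 4)
  after r: (1 3)(5 6)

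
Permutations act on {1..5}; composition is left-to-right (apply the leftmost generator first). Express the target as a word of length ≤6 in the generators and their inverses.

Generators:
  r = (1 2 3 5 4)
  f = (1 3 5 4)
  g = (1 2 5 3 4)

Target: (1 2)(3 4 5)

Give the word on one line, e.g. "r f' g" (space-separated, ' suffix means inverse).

  after g: (1 2 5 3 4)
  after g: (1 5 4 2 3)
  after f': (1 3 4 2)
  after r: (1 5 4 3)
  after g': (1 2)(3 4 5)

g g f' r g'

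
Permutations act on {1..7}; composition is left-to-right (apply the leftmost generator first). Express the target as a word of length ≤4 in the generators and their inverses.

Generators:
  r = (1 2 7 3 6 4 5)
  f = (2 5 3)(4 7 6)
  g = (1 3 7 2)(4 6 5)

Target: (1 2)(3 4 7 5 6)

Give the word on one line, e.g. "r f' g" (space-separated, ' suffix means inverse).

  after r': (1 5 4 6 3 7 2)
  after f': (1 2)(3 4 7)(5 6)
  after g': (1 7)(3 5 4)
  after r': (1 2)(3 4 7 5 6)

r' f' g' r'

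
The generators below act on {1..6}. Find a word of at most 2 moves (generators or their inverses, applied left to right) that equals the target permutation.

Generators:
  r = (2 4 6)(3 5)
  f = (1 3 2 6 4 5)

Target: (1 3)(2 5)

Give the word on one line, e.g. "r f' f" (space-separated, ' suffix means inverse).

r f

  after r: (2 4 6)(3 5)
  after f: (1 3)(2 5)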